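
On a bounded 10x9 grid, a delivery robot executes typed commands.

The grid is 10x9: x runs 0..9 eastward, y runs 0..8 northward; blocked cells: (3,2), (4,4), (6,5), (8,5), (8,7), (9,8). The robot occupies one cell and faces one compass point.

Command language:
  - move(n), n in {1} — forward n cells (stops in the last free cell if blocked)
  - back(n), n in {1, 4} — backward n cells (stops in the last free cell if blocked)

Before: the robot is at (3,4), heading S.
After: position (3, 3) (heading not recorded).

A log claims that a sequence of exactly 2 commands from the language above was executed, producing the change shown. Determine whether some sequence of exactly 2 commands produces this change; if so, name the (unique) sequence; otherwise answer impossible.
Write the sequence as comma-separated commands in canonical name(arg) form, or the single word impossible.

key: the second move(1) is stopped early by the blocked cell at (3,2)
begin: at (3,4), heading S
t=1 move(1) ⇒ at (3,3), heading S
t=2 move(1) ⇒ at (3,3), heading S
no rival 2-sequence matches.

move(1), move(1)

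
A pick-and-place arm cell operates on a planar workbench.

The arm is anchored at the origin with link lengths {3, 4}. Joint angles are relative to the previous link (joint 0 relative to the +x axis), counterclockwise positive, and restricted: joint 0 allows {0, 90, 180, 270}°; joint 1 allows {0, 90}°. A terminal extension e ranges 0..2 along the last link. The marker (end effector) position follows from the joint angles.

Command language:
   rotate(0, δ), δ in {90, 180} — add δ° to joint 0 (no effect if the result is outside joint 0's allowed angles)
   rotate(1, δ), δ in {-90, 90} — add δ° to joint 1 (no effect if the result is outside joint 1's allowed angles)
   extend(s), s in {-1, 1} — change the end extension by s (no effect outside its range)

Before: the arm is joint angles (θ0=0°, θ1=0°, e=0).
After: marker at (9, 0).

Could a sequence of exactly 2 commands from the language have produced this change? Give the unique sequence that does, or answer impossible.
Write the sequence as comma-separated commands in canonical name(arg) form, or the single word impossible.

initial: joint angles (θ0=0°, θ1=0°, e=0)
t=1 extend(1) ⇒ joint angles (θ0=0°, θ1=0°, e=1)
t=2 extend(1) ⇒ joint angles (θ0=0°, θ1=0°, e=2)
no other 2-command option fits: unique.

extend(1), extend(1)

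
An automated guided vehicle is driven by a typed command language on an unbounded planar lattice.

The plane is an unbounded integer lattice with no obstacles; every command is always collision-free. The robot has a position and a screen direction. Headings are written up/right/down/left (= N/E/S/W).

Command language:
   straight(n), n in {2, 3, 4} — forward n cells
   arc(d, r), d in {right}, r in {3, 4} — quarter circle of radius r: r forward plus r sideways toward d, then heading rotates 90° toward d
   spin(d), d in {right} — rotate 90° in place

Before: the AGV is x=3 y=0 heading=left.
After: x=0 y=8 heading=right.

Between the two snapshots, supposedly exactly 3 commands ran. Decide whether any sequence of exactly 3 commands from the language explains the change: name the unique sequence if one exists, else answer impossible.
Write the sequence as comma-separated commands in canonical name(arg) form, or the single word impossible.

key: order matters: swapping straight(3) and arc(right, 4) lands elsewhere
begin: x=3 y=0 heading=left
1. straight(3) → x=0 y=0 heading=left
2. arc(right, 4) → x=-4 y=4 heading=up
3. arc(right, 4) → x=0 y=8 heading=right
no other 3-command option fits: unique.

straight(3), arc(right, 4), arc(right, 4)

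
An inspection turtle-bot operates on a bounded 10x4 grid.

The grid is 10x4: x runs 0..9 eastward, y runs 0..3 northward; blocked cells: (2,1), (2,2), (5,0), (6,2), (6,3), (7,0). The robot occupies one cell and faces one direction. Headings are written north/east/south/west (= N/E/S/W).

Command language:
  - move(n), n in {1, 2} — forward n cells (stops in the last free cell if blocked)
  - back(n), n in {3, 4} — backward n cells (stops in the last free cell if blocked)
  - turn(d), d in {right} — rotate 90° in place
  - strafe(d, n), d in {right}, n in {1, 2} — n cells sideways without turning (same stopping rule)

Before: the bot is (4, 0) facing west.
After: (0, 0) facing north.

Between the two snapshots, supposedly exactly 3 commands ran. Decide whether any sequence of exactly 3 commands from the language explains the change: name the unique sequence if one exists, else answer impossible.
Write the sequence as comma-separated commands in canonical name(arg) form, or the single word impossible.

key: running turn(right) before move(2) would end elsewhere — order is forced
from: (4, 0) facing west
step 1 (move(2)): (2, 0) facing west
step 2 (move(2)): (0, 0) facing west
step 3 (turn(right)): (0, 0) facing north
uniquely the one of 343 3-step routes that fits.

move(2), move(2), turn(right)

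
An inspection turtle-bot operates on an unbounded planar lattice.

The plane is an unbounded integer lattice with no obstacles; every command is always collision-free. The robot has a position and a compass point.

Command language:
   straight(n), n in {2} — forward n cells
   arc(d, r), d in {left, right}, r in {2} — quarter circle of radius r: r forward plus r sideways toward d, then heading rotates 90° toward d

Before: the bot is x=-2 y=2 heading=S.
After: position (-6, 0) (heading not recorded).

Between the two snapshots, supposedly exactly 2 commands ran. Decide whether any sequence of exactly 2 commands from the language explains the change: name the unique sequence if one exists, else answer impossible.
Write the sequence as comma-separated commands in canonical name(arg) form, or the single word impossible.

key: order matters: swapping arc(right, 2) and straight(2) lands elsewhere
from: x=-2 y=2 heading=S
1. arc(right, 2) → x=-4 y=0 heading=W
2. straight(2) → x=-6 y=0 heading=W
uniquely the one of 9 2-step routes that fits.

arc(right, 2), straight(2)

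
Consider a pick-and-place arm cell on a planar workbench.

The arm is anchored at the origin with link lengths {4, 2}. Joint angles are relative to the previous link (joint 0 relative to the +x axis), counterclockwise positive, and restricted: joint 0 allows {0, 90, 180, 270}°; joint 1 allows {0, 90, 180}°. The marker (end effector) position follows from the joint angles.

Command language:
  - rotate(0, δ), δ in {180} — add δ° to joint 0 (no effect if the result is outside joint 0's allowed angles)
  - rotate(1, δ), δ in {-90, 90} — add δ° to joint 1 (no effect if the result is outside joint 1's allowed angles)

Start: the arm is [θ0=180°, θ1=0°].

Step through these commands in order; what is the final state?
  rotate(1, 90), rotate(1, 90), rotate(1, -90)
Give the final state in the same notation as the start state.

[θ0=180°, θ1=90°]

begin: [θ0=180°, θ1=0°]
1. rotate(1, 90) → [θ0=180°, θ1=90°]
2. rotate(1, 90) → [θ0=180°, θ1=180°]
3. rotate(1, -90) → [θ0=180°, θ1=90°]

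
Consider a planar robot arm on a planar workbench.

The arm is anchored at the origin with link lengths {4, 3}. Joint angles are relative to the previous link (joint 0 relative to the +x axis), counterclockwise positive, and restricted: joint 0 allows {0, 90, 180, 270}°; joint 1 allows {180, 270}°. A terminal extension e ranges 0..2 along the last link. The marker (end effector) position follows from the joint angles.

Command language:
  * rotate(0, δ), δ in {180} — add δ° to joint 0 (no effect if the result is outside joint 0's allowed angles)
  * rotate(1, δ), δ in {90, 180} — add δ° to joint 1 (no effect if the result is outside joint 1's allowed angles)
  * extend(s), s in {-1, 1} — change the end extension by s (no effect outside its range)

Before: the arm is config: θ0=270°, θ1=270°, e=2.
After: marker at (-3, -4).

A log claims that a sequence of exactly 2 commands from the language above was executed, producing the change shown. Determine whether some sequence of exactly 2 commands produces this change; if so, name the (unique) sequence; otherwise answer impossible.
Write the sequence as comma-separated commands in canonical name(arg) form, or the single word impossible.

start: config: θ0=270°, θ1=270°, e=2
1. extend(-1) → config: θ0=270°, θ1=270°, e=1
2. extend(-1) → config: θ0=270°, θ1=270°, e=0
all 25 alternatives checked — unique.

extend(-1), extend(-1)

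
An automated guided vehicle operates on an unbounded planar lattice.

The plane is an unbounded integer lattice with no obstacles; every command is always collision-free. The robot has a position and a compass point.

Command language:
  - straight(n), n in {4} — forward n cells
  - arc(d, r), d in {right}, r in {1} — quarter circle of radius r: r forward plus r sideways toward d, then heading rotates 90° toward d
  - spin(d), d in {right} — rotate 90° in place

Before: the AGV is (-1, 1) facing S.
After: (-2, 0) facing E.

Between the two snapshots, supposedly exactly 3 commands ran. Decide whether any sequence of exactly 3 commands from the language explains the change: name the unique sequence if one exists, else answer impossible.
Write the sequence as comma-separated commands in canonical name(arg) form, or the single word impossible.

key: running spin(right) before arc(right, 1) would end elsewhere — order is forced
from: (-1, 1) facing S
1. arc(right, 1) → (-2, 0) facing W
2. spin(right) → (-2, 0) facing N
3. spin(right) → (-2, 0) facing E
no rival 3-sequence matches.

arc(right, 1), spin(right), spin(right)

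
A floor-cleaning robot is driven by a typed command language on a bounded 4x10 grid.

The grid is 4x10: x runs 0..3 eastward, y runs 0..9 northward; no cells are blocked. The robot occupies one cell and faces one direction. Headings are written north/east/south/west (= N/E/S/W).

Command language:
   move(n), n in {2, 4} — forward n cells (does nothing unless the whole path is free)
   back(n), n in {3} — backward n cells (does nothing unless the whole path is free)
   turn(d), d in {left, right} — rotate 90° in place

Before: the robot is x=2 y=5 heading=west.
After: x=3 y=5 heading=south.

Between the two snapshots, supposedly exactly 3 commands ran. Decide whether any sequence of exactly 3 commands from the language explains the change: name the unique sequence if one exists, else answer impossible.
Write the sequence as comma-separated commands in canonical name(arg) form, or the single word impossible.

key: cell and facing (now S) both changed — the 3 commands mix motion and turning
t0: x=2 y=5 heading=west
t=1 move(2) ⇒ x=0 y=5 heading=west
t=2 back(3) ⇒ x=3 y=5 heading=west
t=3 turn(left) ⇒ x=3 y=5 heading=south
uniquely the one of 125 3-step routes that fits.

move(2), back(3), turn(left)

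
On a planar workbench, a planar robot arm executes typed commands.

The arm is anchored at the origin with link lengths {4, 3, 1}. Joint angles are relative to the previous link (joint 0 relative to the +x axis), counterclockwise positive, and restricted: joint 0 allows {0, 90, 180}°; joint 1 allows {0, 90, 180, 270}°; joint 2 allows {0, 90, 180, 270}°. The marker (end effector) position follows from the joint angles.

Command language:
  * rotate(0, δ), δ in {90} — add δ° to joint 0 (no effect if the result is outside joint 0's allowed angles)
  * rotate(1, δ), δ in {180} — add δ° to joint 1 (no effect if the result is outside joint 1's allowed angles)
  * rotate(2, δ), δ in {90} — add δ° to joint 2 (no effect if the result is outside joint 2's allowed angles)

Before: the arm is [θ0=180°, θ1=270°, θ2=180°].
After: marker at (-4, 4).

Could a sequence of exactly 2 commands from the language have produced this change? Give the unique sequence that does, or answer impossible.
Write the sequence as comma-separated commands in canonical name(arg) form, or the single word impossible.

from: [θ0=180°, θ1=270°, θ2=180°]
t=1 rotate(2, 90) ⇒ [θ0=180°, θ1=270°, θ2=270°]
t=2 rotate(2, 90) ⇒ [θ0=180°, θ1=270°, θ2=0°]
no rival 2-sequence matches.

rotate(2, 90), rotate(2, 90)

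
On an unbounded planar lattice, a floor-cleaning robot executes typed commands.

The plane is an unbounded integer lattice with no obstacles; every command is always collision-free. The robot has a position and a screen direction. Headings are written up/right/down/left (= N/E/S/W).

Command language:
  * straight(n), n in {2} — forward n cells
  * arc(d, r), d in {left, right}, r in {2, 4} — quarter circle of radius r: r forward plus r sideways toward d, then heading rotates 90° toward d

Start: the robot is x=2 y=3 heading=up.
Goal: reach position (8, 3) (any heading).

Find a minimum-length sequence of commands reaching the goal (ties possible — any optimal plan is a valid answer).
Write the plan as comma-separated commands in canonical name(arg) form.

t0: x=2 y=3 heading=up
step 1 (straight(2)): x=2 y=5 heading=up
step 2 (arc(right, 2)): x=4 y=7 heading=right
step 3 (arc(right, 4)): x=8 y=3 heading=down
minimal: 3 command(s), checked below 3.

straight(2), arc(right, 2), arc(right, 4)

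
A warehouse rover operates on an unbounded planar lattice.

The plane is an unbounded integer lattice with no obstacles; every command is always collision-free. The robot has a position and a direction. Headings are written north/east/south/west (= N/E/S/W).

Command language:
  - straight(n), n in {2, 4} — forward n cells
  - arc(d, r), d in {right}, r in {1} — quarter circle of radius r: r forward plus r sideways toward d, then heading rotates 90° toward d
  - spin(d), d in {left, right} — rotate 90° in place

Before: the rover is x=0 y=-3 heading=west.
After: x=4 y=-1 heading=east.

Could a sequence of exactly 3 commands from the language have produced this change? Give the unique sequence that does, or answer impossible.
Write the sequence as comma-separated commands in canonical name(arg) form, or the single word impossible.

arc(right, 1), arc(right, 1), straight(4)

key: position moved to (4,-1) AND the heading swung to E — translation plus rotation needed
from: x=0 y=-3 heading=west
step 1 (arc(right, 1)): x=-1 y=-2 heading=north
step 2 (arc(right, 1)): x=0 y=-1 heading=east
step 3 (straight(4)): x=4 y=-1 heading=east
all 125 alternatives checked — unique.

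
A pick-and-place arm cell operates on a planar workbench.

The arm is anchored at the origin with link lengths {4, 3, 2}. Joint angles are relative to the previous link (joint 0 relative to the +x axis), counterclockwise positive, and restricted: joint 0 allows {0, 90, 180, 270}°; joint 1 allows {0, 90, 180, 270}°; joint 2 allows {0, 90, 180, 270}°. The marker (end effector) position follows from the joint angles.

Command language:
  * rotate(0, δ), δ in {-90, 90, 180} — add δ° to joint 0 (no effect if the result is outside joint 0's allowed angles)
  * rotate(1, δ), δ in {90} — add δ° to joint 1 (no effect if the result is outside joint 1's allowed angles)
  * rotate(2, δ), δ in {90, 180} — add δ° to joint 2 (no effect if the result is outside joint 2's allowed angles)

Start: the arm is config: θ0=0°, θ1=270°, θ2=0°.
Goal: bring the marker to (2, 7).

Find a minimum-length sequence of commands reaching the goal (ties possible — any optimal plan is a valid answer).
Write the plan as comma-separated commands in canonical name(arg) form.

from: config: θ0=0°, θ1=270°, θ2=0°
t=1 rotate(2, 180) ⇒ config: θ0=0°, θ1=270°, θ2=180°
t=2 rotate(2, 90) ⇒ config: θ0=0°, θ1=270°, θ2=270°
t=3 rotate(1, 90) ⇒ config: θ0=0°, θ1=0°, θ2=270°
t=4 rotate(0, 90) ⇒ config: θ0=90°, θ1=0°, θ2=270°
shorter routes all fall short; 4 is best.

rotate(2, 180), rotate(2, 90), rotate(1, 90), rotate(0, 90)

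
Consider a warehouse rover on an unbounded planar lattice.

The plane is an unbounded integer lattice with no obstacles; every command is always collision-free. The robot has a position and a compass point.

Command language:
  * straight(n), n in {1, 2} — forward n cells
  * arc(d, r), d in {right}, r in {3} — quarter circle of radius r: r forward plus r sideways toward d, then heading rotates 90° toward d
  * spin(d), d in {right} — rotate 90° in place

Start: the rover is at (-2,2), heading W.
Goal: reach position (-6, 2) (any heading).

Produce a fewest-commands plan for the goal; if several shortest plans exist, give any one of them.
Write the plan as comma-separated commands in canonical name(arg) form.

begin: at (-2,2), heading W
1. straight(2) → at (-4,2), heading W
2. straight(2) → at (-6,2), heading W
nothing shorter than 2 reaches the goal.

straight(2), straight(2)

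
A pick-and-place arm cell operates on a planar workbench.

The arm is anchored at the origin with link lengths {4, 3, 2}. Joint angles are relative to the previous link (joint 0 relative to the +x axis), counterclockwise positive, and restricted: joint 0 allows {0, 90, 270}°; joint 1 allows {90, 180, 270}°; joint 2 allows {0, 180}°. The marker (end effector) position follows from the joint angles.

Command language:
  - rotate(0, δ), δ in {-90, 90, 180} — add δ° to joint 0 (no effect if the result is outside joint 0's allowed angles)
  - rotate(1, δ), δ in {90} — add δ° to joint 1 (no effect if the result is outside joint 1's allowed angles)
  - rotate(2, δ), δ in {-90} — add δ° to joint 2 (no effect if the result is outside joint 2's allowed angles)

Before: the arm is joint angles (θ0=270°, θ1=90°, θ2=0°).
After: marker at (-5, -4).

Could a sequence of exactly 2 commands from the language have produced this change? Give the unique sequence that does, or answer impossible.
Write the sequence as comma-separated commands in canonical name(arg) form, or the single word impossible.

t0: joint angles (θ0=270°, θ1=90°, θ2=0°)
1. rotate(1, 90) → joint angles (θ0=270°, θ1=180°, θ2=0°)
2. rotate(1, 90) → joint angles (θ0=270°, θ1=270°, θ2=0°)
no rival 2-sequence matches.

rotate(1, 90), rotate(1, 90)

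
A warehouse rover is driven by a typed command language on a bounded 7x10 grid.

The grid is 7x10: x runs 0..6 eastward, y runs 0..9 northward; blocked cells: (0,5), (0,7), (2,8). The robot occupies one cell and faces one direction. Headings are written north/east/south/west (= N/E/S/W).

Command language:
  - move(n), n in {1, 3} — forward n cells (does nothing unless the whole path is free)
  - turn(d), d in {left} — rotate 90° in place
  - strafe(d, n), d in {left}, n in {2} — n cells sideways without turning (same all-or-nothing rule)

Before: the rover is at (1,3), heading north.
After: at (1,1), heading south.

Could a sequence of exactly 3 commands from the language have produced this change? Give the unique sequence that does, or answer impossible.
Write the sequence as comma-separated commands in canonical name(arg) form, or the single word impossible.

turn(left), strafe(left, 2), turn(left)

key: cell and facing (now S) both changed — the 3 commands mix motion and turning
from: at (1,3), heading north
1. turn(left) → at (1,3), heading west
2. strafe(left, 2) → at (1,1), heading west
3. turn(left) → at (1,1), heading south
no other 3-command option fits: unique.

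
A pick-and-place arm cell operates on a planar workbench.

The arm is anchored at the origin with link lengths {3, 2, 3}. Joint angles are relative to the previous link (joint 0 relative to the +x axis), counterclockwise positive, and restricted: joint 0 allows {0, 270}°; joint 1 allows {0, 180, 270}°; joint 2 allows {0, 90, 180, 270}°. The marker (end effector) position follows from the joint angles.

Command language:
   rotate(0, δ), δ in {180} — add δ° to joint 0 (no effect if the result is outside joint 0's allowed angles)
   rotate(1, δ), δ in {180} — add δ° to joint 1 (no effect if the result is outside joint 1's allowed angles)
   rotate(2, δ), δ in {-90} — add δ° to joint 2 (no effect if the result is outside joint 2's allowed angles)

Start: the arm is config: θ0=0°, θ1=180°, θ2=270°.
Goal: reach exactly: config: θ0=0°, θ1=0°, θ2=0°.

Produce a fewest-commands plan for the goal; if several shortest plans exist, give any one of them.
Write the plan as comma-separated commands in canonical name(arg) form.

rotate(2, -90), rotate(2, -90), rotate(2, -90), rotate(1, 180)

t0: config: θ0=0°, θ1=180°, θ2=270°
t=1 rotate(2, -90) ⇒ config: θ0=0°, θ1=180°, θ2=180°
t=2 rotate(2, -90) ⇒ config: θ0=0°, θ1=180°, θ2=90°
t=3 rotate(2, -90) ⇒ config: θ0=0°, θ1=180°, θ2=0°
t=4 rotate(1, 180) ⇒ config: θ0=0°, θ1=0°, θ2=0°
minimal: 4 command(s), checked below 4.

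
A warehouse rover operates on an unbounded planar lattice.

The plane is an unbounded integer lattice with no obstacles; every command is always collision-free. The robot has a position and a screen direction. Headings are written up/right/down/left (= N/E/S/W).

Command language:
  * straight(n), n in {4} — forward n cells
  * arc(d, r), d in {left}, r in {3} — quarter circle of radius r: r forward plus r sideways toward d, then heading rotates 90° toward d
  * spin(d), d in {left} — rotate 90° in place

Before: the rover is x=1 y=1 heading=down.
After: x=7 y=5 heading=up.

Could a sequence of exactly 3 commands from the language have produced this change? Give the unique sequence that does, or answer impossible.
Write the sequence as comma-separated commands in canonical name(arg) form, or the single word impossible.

arc(left, 3), arc(left, 3), straight(4)

key: order matters: swapping arc(left, 3) and straight(4) lands elsewhere
initial: x=1 y=1 heading=down
[1] after arc(left, 3): x=4 y=-2 heading=right
[2] after arc(left, 3): x=7 y=1 heading=up
[3] after straight(4): x=7 y=5 heading=up
no rival 3-sequence matches.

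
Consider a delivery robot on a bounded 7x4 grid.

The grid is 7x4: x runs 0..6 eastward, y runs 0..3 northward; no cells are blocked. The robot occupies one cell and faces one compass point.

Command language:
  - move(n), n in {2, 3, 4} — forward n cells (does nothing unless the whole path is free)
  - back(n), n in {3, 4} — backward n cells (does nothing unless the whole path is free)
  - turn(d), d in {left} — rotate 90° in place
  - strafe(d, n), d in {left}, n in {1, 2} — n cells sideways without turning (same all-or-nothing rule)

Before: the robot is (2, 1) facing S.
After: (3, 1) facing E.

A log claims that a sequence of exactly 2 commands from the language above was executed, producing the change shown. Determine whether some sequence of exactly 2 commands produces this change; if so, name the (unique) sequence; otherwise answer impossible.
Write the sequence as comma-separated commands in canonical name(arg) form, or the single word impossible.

key: cell and facing (now E) both changed — the 2 commands mix motion and turning
begin: (2, 1) facing S
step 1 (strafe(left, 1)): (3, 1) facing S
step 2 (turn(left)): (3, 1) facing E
no other 2-command option fits: unique.

strafe(left, 1), turn(left)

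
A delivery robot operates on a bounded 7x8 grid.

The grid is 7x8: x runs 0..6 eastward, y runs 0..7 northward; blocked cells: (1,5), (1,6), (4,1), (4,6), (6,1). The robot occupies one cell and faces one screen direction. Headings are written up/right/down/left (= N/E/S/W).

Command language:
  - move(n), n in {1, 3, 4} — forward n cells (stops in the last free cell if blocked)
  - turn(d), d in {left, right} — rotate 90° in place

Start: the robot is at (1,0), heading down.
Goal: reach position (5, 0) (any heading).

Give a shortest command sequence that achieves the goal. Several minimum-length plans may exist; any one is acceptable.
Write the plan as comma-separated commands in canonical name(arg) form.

turn(left), move(4)

t0: at (1,0), heading down
step 1 (turn(left)): at (1,0), heading right
step 2 (move(4)): at (5,0), heading right
nothing shorter than 2 reaches the goal.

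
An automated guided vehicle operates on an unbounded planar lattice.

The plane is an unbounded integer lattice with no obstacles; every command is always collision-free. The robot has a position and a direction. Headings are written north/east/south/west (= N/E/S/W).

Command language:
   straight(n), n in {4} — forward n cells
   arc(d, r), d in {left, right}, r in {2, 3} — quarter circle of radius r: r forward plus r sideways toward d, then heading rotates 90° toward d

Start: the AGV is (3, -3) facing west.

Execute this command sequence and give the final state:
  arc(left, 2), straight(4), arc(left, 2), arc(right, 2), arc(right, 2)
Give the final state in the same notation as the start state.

(3, -15) facing west

begin: (3, -3) facing west
1. arc(left, 2) → (1, -5) facing south
2. straight(4) → (1, -9) facing south
3. arc(left, 2) → (3, -11) facing east
4. arc(right, 2) → (5, -13) facing south
5. arc(right, 2) → (3, -15) facing west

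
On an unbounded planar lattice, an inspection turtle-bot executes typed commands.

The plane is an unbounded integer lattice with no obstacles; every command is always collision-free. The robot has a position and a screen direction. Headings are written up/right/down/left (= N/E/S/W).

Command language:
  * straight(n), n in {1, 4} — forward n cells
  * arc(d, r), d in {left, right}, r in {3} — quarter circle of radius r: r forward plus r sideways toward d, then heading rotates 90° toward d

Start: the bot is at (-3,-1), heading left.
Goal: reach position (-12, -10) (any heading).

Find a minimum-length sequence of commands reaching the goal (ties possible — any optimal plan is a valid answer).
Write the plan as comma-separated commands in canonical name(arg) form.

arc(left, 3), arc(right, 3), arc(left, 3)

from: at (-3,-1), heading left
[1] after arc(left, 3): at (-6,-4), heading down
[2] after arc(right, 3): at (-9,-7), heading left
[3] after arc(left, 3): at (-12,-10), heading down
shorter routes all fall short; 3 is best.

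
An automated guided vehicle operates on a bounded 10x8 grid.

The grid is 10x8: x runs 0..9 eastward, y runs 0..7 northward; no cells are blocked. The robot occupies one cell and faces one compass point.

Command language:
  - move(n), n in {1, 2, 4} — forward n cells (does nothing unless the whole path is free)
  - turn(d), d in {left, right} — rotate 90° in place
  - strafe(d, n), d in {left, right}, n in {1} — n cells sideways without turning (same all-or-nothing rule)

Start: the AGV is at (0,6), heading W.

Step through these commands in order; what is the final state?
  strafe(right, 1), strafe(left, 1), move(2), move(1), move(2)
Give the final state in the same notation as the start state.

initial: at (0,6), heading W
step 1 (strafe(right, 1)): at (0,7), heading W
step 2 (strafe(left, 1)): at (0,6), heading W
step 3 (move(2)): at (0,6), heading W
step 4 (move(1)): at (0,6), heading W
step 5 (move(2)): at (0,6), heading W

at (0,6), heading W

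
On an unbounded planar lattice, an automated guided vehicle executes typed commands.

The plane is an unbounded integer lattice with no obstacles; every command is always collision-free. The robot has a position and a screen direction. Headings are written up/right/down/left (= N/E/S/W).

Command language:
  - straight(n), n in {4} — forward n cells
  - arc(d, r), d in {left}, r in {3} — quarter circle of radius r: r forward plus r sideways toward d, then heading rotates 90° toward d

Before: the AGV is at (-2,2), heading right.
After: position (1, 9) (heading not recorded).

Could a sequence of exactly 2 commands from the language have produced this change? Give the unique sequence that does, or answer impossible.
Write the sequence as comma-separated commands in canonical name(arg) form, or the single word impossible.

key: order matters: swapping arc(left, 3) and straight(4) lands elsewhere
begin: at (-2,2), heading right
1. arc(left, 3) → at (1,5), heading up
2. straight(4) → at (1,9), heading up
uniquely the one of 4 2-step routes that fits.

arc(left, 3), straight(4)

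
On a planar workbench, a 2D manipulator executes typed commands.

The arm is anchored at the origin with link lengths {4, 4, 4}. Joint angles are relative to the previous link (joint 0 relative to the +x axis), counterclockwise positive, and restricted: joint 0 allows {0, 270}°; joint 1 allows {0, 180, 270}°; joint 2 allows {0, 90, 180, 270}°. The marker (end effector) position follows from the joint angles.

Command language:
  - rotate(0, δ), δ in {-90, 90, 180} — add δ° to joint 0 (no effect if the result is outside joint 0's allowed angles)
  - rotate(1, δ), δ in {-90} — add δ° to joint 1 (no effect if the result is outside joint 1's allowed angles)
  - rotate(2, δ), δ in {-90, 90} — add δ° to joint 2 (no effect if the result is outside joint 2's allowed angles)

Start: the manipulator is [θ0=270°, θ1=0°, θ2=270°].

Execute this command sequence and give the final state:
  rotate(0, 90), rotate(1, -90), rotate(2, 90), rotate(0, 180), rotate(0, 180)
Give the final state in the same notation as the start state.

from: [θ0=270°, θ1=0°, θ2=270°]
t=1 rotate(0, 90) ⇒ [θ0=0°, θ1=0°, θ2=270°]
t=2 rotate(1, -90) ⇒ [θ0=0°, θ1=270°, θ2=270°]
t=3 rotate(2, 90) ⇒ [θ0=0°, θ1=270°, θ2=0°]
t=4 rotate(0, 180) ⇒ [θ0=0°, θ1=270°, θ2=0°]
t=5 rotate(0, 180) ⇒ [θ0=0°, θ1=270°, θ2=0°]

[θ0=0°, θ1=270°, θ2=0°]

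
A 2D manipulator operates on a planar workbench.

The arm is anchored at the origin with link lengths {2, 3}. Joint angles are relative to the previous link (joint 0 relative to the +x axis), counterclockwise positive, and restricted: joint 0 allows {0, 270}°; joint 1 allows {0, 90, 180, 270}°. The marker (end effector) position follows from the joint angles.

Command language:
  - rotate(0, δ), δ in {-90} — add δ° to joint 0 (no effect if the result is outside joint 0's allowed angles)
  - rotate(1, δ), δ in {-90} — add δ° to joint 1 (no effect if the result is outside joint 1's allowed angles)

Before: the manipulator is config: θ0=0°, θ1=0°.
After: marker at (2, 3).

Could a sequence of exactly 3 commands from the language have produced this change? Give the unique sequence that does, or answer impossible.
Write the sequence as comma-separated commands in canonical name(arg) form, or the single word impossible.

t0: config: θ0=0°, θ1=0°
t=1 rotate(1, -90) ⇒ config: θ0=0°, θ1=270°
t=2 rotate(1, -90) ⇒ config: θ0=0°, θ1=180°
t=3 rotate(1, -90) ⇒ config: θ0=0°, θ1=90°
all 8 alternatives checked — unique.

rotate(1, -90), rotate(1, -90), rotate(1, -90)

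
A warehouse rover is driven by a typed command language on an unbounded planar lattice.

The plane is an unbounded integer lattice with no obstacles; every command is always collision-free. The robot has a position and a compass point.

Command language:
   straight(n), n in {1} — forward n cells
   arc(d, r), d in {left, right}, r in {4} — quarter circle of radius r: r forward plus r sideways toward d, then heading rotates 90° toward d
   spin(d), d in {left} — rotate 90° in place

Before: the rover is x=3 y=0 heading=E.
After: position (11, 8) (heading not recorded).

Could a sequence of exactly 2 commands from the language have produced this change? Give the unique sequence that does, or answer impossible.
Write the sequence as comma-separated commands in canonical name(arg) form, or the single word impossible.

arc(left, 4), arc(right, 4)

key: running arc(right, 4) before arc(left, 4) would end elsewhere — order is forced
from: x=3 y=0 heading=E
t=1 arc(left, 4) ⇒ x=7 y=4 heading=N
t=2 arc(right, 4) ⇒ x=11 y=8 heading=E
no other 2-command option fits: unique.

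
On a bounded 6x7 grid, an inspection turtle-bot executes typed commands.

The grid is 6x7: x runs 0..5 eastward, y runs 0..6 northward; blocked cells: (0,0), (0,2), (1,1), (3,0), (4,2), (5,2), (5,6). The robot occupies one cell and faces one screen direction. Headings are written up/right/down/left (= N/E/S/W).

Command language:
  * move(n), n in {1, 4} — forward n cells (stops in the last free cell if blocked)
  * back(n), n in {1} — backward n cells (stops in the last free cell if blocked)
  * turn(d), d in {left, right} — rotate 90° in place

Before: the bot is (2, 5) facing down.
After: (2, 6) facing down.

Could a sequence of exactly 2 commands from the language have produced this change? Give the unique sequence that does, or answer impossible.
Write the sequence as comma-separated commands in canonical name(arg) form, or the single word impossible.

key: still facing S at the end — nothing in the sequence rotates
initial: (2, 5) facing down
[1] after back(1): (2, 6) facing down
[2] after back(1): (2, 6) facing down
no other 2-command option fits: unique.

back(1), back(1)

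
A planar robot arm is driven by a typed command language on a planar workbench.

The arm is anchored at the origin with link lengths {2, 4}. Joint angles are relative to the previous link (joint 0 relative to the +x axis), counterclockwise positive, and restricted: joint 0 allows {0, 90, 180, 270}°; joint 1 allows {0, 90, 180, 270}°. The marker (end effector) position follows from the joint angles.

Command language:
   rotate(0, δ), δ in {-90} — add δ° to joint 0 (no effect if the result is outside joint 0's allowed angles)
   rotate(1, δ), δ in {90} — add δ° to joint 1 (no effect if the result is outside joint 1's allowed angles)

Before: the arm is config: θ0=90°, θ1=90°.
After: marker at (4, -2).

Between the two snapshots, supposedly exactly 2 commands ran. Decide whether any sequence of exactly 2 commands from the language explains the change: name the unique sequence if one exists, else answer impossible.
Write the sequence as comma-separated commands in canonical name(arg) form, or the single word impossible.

rotate(0, -90), rotate(0, -90)

initial: config: θ0=90°, θ1=90°
[1] after rotate(0, -90): config: θ0=0°, θ1=90°
[2] after rotate(0, -90): config: θ0=270°, θ1=90°
no rival 2-sequence matches.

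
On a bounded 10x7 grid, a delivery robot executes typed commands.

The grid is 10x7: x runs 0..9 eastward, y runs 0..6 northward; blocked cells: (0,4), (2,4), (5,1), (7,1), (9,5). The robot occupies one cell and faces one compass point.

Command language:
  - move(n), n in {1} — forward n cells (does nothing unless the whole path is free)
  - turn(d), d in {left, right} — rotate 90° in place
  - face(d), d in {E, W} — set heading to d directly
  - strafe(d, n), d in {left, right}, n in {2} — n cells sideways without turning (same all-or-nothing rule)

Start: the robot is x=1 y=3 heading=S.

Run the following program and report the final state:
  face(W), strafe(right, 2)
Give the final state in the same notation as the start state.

from: x=1 y=3 heading=S
1. face(W) → x=1 y=3 heading=W
2. strafe(right, 2) → x=1 y=5 heading=W

x=1 y=5 heading=W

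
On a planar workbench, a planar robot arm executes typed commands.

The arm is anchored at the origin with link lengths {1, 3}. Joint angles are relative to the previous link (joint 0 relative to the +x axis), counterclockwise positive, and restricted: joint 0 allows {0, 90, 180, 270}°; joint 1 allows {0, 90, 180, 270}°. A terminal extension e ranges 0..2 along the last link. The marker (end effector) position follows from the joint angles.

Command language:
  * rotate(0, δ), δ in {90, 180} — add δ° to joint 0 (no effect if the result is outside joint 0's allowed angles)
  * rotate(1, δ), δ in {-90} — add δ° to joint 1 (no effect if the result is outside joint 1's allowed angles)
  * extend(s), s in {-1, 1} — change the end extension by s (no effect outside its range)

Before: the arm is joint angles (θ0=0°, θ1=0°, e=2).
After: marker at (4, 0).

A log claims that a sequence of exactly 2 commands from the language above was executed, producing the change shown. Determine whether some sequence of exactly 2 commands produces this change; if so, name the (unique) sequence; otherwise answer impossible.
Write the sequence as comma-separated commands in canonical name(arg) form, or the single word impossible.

t0: joint angles (θ0=0°, θ1=0°, e=2)
t=1 extend(-1) ⇒ joint angles (θ0=0°, θ1=0°, e=1)
t=2 extend(-1) ⇒ joint angles (θ0=0°, θ1=0°, e=0)
all 25 alternatives checked — unique.

extend(-1), extend(-1)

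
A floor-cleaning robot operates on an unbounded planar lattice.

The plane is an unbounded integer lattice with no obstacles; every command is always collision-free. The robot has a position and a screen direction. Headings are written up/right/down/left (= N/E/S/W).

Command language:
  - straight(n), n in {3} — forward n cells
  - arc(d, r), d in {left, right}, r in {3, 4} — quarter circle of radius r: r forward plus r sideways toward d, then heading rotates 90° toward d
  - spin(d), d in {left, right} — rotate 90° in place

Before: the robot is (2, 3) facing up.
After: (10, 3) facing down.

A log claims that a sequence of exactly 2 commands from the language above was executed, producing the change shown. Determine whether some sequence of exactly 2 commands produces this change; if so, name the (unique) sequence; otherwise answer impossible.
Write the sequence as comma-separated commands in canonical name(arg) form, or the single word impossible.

key: cell and facing (now S) both changed — the 2 commands mix motion and turning
t0: (2, 3) facing up
1. arc(right, 4) → (6, 7) facing right
2. arc(right, 4) → (10, 3) facing down
uniquely the one of 49 2-step routes that fits.

arc(right, 4), arc(right, 4)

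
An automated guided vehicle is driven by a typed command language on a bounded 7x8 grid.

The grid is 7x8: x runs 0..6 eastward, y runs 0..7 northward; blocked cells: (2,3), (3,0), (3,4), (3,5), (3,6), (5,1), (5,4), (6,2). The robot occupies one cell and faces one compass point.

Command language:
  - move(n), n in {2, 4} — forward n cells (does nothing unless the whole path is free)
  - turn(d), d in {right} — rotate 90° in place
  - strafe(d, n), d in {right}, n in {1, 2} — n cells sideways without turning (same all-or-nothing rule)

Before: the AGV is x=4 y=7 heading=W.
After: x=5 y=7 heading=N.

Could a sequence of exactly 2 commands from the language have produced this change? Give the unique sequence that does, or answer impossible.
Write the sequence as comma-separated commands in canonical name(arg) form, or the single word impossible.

key: position moved to (5,7) AND the heading swung to N — translation plus rotation needed
t0: x=4 y=7 heading=W
1. turn(right) → x=4 y=7 heading=N
2. strafe(right, 1) → x=5 y=7 heading=N
no other 2-command option fits: unique.

turn(right), strafe(right, 1)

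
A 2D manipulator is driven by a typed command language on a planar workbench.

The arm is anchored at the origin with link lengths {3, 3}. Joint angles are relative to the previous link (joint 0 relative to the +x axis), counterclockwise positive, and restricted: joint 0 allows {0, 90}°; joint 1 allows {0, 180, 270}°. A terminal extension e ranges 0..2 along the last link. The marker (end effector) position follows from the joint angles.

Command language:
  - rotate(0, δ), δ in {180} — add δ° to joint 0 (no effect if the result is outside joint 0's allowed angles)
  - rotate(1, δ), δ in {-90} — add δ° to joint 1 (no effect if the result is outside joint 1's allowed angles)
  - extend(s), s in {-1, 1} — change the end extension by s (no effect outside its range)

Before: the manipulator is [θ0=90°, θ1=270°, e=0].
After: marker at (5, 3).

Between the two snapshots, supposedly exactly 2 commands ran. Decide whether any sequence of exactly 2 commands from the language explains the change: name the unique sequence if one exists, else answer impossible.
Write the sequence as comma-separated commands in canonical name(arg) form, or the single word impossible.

initial: [θ0=90°, θ1=270°, e=0]
step 1 (extend(1)): [θ0=90°, θ1=270°, e=1]
step 2 (extend(1)): [θ0=90°, θ1=270°, e=2]
no other 2-command option fits: unique.

extend(1), extend(1)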